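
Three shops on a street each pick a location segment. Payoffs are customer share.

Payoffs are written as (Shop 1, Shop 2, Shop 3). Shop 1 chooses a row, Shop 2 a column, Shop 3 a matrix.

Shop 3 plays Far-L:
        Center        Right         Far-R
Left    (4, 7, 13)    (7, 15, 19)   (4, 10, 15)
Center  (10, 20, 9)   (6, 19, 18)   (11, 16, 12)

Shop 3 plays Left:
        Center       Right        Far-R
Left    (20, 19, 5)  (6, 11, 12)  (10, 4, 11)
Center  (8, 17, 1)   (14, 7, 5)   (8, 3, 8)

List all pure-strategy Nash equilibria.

For each strategy profile, look for a profitable unilateral deviation.
(Left, Center, Far-L): Shop 1 can switch to Center (4 → 10). Not NE.
(Left, Center, Left): Shop 3 can switch to Far-L (5 → 13). Not NE.
(Left, Right, Far-L): Shop 1 gets 7, best alternative 6; Shop 2 gets 15, best alternative 10; Shop 3 gets 19, best alternative 12. No profitable deviation — NE.
(Left, Right, Left): Shop 1 can switch to Center (6 → 14). Not NE.
(Left, Far-R, Far-L): Shop 1 can switch to Center (4 → 11). Not NE.
(Left, Far-R, Left): Shop 2 can switch to Center (4 → 19). Not NE.
(Center, Center, Far-L): Shop 1 gets 10, best alternative 4; Shop 2 gets 20, best alternative 19; Shop 3 gets 9, best alternative 1. No profitable deviation — NE.
(Center, Center, Left): Shop 1 can switch to Left (8 → 20). Not NE.
(Center, Right, Far-L): Shop 1 can switch to Left (6 → 7). Not NE.
(Center, Right, Left): Shop 2 can switch to Center (7 → 17). Not NE.
(Center, Far-R, Far-L): Shop 2 can switch to Center (16 → 20). Not NE.
(Center, Far-R, Left): Shop 1 can switch to Left (8 → 10). Not NE.

Pure-strategy Nash equilibria: (Left, Right, Far-L); (Center, Center, Far-L)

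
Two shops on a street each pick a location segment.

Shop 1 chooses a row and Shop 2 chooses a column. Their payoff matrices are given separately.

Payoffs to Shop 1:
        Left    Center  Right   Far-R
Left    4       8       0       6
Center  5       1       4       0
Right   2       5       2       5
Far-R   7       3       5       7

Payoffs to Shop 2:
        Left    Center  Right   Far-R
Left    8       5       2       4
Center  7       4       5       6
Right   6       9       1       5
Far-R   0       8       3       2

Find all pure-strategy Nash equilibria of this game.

(Left, Left): Shop 1 can switch to Center (4 → 5). Not NE.
(Left, Center): Shop 2 can switch to Left (5 → 8). Not NE.
(Left, Right): Shop 1 can switch to Center (0 → 4). Not NE.
(Left, Far-R): Shop 1 can switch to Far-R (6 → 7). Not NE.
(Center, Left): Shop 1 can switch to Far-R (5 → 7). Not NE.
(Center, Center): Shop 1 can switch to Left (1 → 8). Not NE.
(The remaining 10 profiles each have a profitable deviation by the same check.)

This game has no pure Nash equilibrium.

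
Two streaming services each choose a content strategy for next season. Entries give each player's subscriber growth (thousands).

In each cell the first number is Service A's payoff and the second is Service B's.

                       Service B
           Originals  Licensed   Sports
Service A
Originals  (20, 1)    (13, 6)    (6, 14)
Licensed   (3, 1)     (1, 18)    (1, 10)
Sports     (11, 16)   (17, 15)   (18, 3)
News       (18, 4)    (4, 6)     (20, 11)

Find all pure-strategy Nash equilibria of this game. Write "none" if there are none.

The unique pure-strategy Nash equilibrium is (News, Sports).

For each player, find the best response to each opponent profile; mutual best responses are the pure NE.
Service A against Originals: payoffs 20, 3, 11, 18 → best response Originals.
Service A against Licensed: payoffs 13, 1, 17, 4 → best response Sports.
Service A against Sports: payoffs 6, 1, 18, 20 → best response News.
Service B against Originals: payoffs 1, 6, 14 → best response Sports.
Service B against Licensed: payoffs 1, 18, 10 → best response Licensed.
Service B against Sports: payoffs 16, 15, 3 → best response Originals.
Service B against News: payoffs 4, 6, 11 → best response Sports.
Mutual best responses: (News, Sports).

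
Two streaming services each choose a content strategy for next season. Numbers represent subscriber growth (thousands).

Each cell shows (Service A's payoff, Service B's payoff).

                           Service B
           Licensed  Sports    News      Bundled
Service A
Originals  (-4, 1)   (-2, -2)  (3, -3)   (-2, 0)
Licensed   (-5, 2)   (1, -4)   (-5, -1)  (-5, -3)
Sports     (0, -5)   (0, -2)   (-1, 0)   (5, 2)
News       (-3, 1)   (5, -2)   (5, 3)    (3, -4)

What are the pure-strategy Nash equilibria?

(Originals, Licensed): Service A can switch to Sports (-4 → 0). Not NE.
(Originals, Sports): Service A can switch to Licensed (-2 → 1). Not NE.
(Originals, News): Service A can switch to News (3 → 5). Not NE.
(Originals, Bundled): Service A can switch to Sports (-2 → 5). Not NE.
(Licensed, Licensed): Service A can switch to Originals (-5 → -4). Not NE.
(Licensed, Sports): Service A can switch to News (1 → 5). Not NE.
(Sports, Bundled): Service A gets 5, best alternative 3; Service B gets 2, best alternative 0. No profitable deviation — NE.
(News, News): Service A gets 5, best alternative 3; Service B gets 3, best alternative 1. No profitable deviation — NE.
(The remaining 8 profiles each have a profitable deviation by the same check.)

The pure Nash equilibria are (Sports, Bundled); (News, News).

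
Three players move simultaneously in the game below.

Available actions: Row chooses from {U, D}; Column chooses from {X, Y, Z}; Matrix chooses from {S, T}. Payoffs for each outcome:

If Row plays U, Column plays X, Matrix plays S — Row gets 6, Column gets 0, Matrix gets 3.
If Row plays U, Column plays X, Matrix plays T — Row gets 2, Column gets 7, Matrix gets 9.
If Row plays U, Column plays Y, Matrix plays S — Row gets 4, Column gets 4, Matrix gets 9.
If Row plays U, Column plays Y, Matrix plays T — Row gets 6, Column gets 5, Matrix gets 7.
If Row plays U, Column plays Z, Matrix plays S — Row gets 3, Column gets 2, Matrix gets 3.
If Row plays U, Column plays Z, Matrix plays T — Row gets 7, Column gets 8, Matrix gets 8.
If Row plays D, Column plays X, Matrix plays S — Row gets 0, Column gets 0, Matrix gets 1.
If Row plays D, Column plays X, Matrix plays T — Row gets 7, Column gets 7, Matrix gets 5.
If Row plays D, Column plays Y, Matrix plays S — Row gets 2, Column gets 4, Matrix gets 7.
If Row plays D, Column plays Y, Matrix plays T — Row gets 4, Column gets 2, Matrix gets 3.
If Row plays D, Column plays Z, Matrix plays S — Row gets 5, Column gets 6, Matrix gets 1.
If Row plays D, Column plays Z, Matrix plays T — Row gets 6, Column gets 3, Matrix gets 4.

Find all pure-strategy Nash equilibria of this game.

Pure-strategy Nash equilibria: (U, Y, S), (U, Z, T), (D, X, T)

Mark each player's best response to every combination of opponents' strategies; a profile where every player is best-responding is a pure Nash equilibrium.
Row against (X, S): payoffs 6, 0 → best response U.
Row against (X, T): payoffs 2, 7 → best response D.
Row against (Y, S): payoffs 4, 2 → best response U.
Row against (Y, T): payoffs 6, 4 → best response U.
Row against (Z, S): payoffs 3, 5 → best response D.
Row against (Z, T): payoffs 7, 6 → best response U.
Column against (U, S): payoffs 0, 4, 2 → best response Y.
Column against (U, T): payoffs 7, 5, 8 → best response Z.
Column against (D, S): payoffs 0, 4, 6 → best response Z.
Column against (D, T): payoffs 7, 2, 3 → best response X.
Matrix against (U, X): payoffs 3, 9 → best response T.
Matrix against (U, Y): payoffs 9, 7 → best response S.
Matrix against (U, Z): payoffs 3, 8 → best response T.
Matrix against (D, X): payoffs 1, 5 → best response T.
Matrix against (D, Y): payoffs 7, 3 → best response S.
Matrix against (D, Z): payoffs 1, 4 → best response T.
Mutual best responses: (U, Y, S); (U, Z, T); (D, X, T).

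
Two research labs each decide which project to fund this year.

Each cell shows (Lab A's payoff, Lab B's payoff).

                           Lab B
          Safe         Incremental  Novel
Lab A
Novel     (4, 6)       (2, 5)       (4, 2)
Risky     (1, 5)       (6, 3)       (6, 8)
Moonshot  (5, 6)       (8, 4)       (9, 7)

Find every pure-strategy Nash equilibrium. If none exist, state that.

For each player, find the best response to each opponent profile; mutual best responses are the pure NE.
Lab A against Safe: payoffs 4, 1, 5 → best response Moonshot.
Lab A against Incremental: payoffs 2, 6, 8 → best response Moonshot.
Lab A against Novel: payoffs 4, 6, 9 → best response Moonshot.
Lab B against Novel: payoffs 6, 5, 2 → best response Safe.
Lab B against Risky: payoffs 5, 3, 8 → best response Novel.
Lab B against Moonshot: payoffs 6, 4, 7 → best response Novel.
Mutual best responses: (Moonshot, Novel).

(Moonshot, Novel)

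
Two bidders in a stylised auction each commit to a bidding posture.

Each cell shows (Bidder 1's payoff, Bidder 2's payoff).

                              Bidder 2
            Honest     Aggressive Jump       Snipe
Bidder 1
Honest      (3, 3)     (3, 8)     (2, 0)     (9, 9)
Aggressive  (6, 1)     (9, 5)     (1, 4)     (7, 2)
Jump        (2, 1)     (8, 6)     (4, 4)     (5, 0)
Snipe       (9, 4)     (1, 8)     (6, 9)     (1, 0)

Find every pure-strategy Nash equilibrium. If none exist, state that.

Check each profile: it is a Nash equilibrium iff no player can strictly gain by switching unilaterally.
(Honest, Honest): Bidder 1 can switch to Aggressive (3 → 6). Not NE.
(Honest, Aggressive): Bidder 1 can switch to Aggressive (3 → 9). Not NE.
(Honest, Jump): Bidder 1 can switch to Jump (2 → 4). Not NE.
(Honest, Snipe): Bidder 1 gets 9, best alternative 7; Bidder 2 gets 9, best alternative 8. No profitable deviation — NE.
(Aggressive, Honest): Bidder 1 can switch to Snipe (6 → 9). Not NE.
(Aggressive, Aggressive): Bidder 1 gets 9, best alternative 8; Bidder 2 gets 5, best alternative 4. No profitable deviation — NE.
(Aggressive, Jump): Bidder 1 can switch to Honest (1 → 2). Not NE.
(Aggressive, Snipe): Bidder 1 can switch to Honest (7 → 9). Not NE.
(Jump, Honest): Bidder 1 can switch to Honest (2 → 3). Not NE.
(Jump, Aggressive): Bidder 1 can switch to Aggressive (8 → 9). Not NE.
(Jump, Jump): Bidder 1 can switch to Snipe (4 → 6). Not NE.
(Jump, Snipe): Bidder 1 can switch to Honest (5 → 9). Not NE.
(Snipe, Jump): Bidder 1 gets 6, best alternative 4; Bidder 2 gets 9, best alternative 8. No profitable deviation — NE.
(The remaining 3 profiles each have a profitable deviation by the same check.)

(Honest, Snipe), (Aggressive, Aggressive), (Snipe, Jump)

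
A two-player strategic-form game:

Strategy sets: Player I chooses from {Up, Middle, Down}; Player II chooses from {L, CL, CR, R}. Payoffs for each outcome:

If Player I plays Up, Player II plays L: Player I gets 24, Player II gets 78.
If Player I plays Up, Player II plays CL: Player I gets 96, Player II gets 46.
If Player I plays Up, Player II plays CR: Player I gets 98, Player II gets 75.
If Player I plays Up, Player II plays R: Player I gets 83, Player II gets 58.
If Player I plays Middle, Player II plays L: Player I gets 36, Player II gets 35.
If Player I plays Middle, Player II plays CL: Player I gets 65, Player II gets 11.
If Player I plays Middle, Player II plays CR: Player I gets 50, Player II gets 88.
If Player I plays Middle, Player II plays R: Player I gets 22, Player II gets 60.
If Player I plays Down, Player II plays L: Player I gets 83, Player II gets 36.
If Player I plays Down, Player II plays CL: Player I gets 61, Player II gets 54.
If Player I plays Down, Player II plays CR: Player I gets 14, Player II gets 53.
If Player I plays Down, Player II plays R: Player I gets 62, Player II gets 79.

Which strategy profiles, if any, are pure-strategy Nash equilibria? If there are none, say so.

Player I against L: payoffs 24, 36, 83 → best response Down.
Player I against CL: payoffs 96, 65, 61 → best response Up.
Player I against CR: payoffs 98, 50, 14 → best response Up.
Player I against R: payoffs 83, 22, 62 → best response Up.
Player II against Up: payoffs 78, 46, 75, 58 → best response L.
Player II against Middle: payoffs 35, 11, 88, 60 → best response CR.
Player II against Down: payoffs 36, 54, 53, 79 → best response R.
No profile is a mutual best response for all players.

No pure-strategy Nash equilibrium.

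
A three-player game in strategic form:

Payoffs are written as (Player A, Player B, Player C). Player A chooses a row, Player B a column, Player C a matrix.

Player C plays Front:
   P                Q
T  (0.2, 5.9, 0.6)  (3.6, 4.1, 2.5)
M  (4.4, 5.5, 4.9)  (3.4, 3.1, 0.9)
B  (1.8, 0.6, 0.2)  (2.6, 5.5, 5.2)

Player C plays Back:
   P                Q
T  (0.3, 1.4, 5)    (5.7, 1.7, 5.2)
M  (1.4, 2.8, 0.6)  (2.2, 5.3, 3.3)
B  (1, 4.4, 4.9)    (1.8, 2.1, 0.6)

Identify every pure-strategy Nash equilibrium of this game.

Check each profile: it is a Nash equilibrium iff no player can strictly gain by switching unilaterally.
(T, P, Front): Player A can switch to M (0.2 → 4.4). Not NE.
(T, P, Back): Player A can switch to M (0.3 → 1.4). Not NE.
(T, Q, Front): Player B can switch to P (4.1 → 5.9). Not NE.
(T, Q, Back): Player A gets 5.7, best alternative 2.2; Player B gets 1.7, best alternative 1.4; Player C gets 5.2, best alternative 2.5. No profitable deviation — NE.
(M, P, Front): Player A gets 4.4, best alternative 1.8; Player B gets 5.5, best alternative 3.1; Player C gets 4.9, best alternative 0.6. No profitable deviation — NE.
(M, P, Back): Player B can switch to Q (2.8 → 5.3). Not NE.
(M, Q, Front): Player A can switch to T (3.4 → 3.6). Not NE.
(M, Q, Back): Player A can switch to T (2.2 → 5.7). Not NE.
(The remaining 4 profiles each have a profitable deviation by the same check.)

Pure-strategy Nash equilibria: (T, Q, Back); (M, P, Front)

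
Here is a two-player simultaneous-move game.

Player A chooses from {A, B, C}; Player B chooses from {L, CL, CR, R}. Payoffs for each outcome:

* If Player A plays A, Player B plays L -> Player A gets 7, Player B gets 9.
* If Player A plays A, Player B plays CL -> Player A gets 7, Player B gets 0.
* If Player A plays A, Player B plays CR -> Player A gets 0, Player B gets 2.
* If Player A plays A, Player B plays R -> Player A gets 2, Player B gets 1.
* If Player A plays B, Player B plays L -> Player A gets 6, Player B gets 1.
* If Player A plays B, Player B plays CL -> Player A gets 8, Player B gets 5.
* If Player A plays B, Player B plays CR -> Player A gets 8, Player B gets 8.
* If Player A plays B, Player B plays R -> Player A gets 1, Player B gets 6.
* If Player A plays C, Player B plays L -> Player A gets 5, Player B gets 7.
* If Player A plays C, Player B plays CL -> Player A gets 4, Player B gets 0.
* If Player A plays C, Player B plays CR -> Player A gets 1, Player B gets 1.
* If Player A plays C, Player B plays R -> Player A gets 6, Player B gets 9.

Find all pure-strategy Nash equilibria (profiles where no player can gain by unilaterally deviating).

Pure-strategy Nash equilibria: (A, L); (B, CR); (C, R)

Mark each player's best response to every combination of opponents' strategies; a profile where every player is best-responding is a pure Nash equilibrium.
Player A against L: payoffs 7, 6, 5 → best response A.
Player A against CL: payoffs 7, 8, 4 → best response B.
Player A against CR: payoffs 0, 8, 1 → best response B.
Player A against R: payoffs 2, 1, 6 → best response C.
Player B against A: payoffs 9, 0, 2, 1 → best response L.
Player B against B: payoffs 1, 5, 8, 6 → best response CR.
Player B against C: payoffs 7, 0, 1, 9 → best response R.
Mutual best responses: (A, L); (B, CR); (C, R).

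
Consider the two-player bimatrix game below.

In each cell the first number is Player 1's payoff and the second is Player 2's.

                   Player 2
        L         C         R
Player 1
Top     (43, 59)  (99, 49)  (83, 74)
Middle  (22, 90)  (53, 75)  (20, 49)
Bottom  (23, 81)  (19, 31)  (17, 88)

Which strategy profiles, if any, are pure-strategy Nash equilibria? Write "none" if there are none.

Player 1 against L: payoffs 43, 22, 23 → best response Top.
Player 1 against C: payoffs 99, 53, 19 → best response Top.
Player 1 against R: payoffs 83, 20, 17 → best response Top.
Player 2 against Top: payoffs 59, 49, 74 → best response R.
Player 2 against Middle: payoffs 90, 75, 49 → best response L.
Player 2 against Bottom: payoffs 81, 31, 88 → best response R.
Mutual best responses: (Top, R).

Pure NE: (Top, R)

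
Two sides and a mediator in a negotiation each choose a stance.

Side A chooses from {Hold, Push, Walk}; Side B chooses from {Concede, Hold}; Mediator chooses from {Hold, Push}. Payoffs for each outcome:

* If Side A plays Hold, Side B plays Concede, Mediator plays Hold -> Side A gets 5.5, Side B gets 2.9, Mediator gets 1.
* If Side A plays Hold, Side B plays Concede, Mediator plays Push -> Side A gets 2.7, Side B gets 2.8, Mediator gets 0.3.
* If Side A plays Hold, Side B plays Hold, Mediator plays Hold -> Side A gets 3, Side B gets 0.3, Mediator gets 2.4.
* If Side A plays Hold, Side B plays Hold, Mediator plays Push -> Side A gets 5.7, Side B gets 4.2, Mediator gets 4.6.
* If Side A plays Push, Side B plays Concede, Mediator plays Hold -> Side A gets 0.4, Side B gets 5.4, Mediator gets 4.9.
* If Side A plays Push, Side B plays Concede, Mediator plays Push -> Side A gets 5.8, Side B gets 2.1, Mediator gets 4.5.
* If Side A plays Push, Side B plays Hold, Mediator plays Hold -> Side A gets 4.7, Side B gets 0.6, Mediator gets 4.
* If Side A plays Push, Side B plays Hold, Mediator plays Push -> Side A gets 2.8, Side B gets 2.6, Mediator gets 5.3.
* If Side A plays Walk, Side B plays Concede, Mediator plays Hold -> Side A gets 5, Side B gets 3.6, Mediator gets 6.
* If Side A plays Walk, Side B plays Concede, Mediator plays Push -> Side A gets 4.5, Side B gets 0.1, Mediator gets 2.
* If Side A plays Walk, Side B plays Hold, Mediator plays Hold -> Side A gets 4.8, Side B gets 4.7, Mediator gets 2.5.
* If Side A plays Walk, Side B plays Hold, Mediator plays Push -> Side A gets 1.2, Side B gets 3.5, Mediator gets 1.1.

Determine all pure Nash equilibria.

For each strategy profile, look for a profitable unilateral deviation.
(Hold, Concede, Hold): Side A gets 5.5, best alternative 5; Side B gets 2.9, best alternative 0.3; Mediator gets 1, best alternative 0.3. No profitable deviation — NE.
(Hold, Concede, Push): Side A can switch to Push (2.7 → 5.8). Not NE.
(Hold, Hold, Hold): Side A can switch to Push (3 → 4.7). Not NE.
(Hold, Hold, Push): Side A gets 5.7, best alternative 2.8; Side B gets 4.2, best alternative 2.8; Mediator gets 4.6, best alternative 2.4. No profitable deviation — NE.
(Push, Concede, Hold): Side A can switch to Hold (0.4 → 5.5). Not NE.
(Push, Concede, Push): Side B can switch to Hold (2.1 → 2.6). Not NE.
(Push, Hold, Hold): Side A can switch to Walk (4.7 → 4.8). Not NE.
(Push, Hold, Push): Side A can switch to Hold (2.8 → 5.7). Not NE.
(Walk, Concede, Hold): Side A can switch to Hold (5 → 5.5). Not NE.
(Walk, Concede, Push): Side A can switch to Push (4.5 → 5.8). Not NE.
(Walk, Hold, Hold): Side A gets 4.8, best alternative 4.7; Side B gets 4.7, best alternative 3.6; Mediator gets 2.5, best alternative 1.1. No profitable deviation — NE.
(The remaining 1 profile has a profitable deviation by the same check.)

Pure-strategy Nash equilibria: (Hold, Concede, Hold), (Hold, Hold, Push), (Walk, Hold, Hold)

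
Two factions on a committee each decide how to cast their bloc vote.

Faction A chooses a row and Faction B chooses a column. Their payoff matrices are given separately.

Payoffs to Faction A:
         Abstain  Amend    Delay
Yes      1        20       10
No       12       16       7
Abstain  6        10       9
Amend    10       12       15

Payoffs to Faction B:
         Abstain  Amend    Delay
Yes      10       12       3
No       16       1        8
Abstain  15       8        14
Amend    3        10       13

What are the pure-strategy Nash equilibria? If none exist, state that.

Mark each player's best response to every combination of opponents' strategies; a profile where every player is best-responding is a pure Nash equilibrium.
Faction A against Abstain: payoffs 1, 12, 6, 10 → best response No.
Faction A against Amend: payoffs 20, 16, 10, 12 → best response Yes.
Faction A against Delay: payoffs 10, 7, 9, 15 → best response Amend.
Faction B against Yes: payoffs 10, 12, 3 → best response Amend.
Faction B against No: payoffs 16, 1, 8 → best response Abstain.
Faction B against Abstain: payoffs 15, 8, 14 → best response Abstain.
Faction B against Amend: payoffs 3, 10, 13 → best response Delay.
Mutual best responses: (Yes, Amend); (No, Abstain); (Amend, Delay).

Pure-strategy Nash equilibria: (Yes, Amend), (No, Abstain), (Amend, Delay)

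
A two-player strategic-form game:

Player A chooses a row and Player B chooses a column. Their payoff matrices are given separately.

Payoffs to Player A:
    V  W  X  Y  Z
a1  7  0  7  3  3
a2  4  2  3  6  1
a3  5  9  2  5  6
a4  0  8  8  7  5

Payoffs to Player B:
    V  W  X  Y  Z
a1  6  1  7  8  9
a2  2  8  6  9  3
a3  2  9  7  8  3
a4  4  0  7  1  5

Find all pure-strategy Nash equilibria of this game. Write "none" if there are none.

The pure Nash equilibria are (a3, W) and (a4, X).

(a1, V): Player B can switch to X (6 → 7). Not NE.
(a1, W): Player A can switch to a2 (0 → 2). Not NE.
(a1, X): Player A can switch to a4 (7 → 8). Not NE.
(a1, Y): Player A can switch to a2 (3 → 6). Not NE.
(a1, Z): Player A can switch to a3 (3 → 6). Not NE.
(a2, V): Player A can switch to a1 (4 → 7). Not NE.
(a2, W): Player A can switch to a3 (2 → 9). Not NE.
(a2, X): Player A can switch to a1 (3 → 7). Not NE.
(a2, Y): Player A can switch to a4 (6 → 7). Not NE.
(a2, Z): Player A can switch to a1 (1 → 3). Not NE.
(a3, W): Player A gets 9, best alternative 8; Player B gets 9, best alternative 8. No profitable deviation — NE.
(a4, X): Player A gets 8, best alternative 7; Player B gets 7, best alternative 5. No profitable deviation — NE.
(The remaining 8 profiles each have a profitable deviation by the same check.)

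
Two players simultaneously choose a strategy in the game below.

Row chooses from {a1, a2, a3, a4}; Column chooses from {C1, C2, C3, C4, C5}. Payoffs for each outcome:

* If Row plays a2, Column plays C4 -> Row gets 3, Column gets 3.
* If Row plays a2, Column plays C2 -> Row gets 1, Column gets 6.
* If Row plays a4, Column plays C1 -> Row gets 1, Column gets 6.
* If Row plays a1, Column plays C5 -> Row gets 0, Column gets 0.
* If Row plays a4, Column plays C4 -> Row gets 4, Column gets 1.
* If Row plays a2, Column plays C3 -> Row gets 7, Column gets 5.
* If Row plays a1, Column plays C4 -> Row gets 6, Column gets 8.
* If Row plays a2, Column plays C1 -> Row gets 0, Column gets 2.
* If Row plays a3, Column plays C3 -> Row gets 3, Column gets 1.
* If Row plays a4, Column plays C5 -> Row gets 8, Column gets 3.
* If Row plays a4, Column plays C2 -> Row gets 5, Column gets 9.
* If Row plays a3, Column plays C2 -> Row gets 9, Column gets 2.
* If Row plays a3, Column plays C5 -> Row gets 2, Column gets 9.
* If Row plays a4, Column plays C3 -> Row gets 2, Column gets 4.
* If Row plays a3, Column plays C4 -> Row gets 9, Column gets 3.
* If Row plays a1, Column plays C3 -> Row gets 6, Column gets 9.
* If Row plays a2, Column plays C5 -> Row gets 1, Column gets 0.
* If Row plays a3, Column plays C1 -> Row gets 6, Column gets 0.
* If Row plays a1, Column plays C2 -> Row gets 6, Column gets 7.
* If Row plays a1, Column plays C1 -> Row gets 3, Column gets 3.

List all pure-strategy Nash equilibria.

No pure-strategy Nash equilibrium.

Row against C1: payoffs 3, 0, 6, 1 → best response a3.
Row against C2: payoffs 6, 1, 9, 5 → best response a3.
Row against C3: payoffs 6, 7, 3, 2 → best response a2.
Row against C4: payoffs 6, 3, 9, 4 → best response a3.
Row against C5: payoffs 0, 1, 2, 8 → best response a4.
Column against a1: payoffs 3, 7, 9, 8, 0 → best response C3.
Column against a2: payoffs 2, 6, 5, 3, 0 → best response C2.
Column against a3: payoffs 0, 2, 1, 3, 9 → best response C5.
Column against a4: payoffs 6, 9, 4, 1, 3 → best response C2.
No profile is a mutual best response for all players.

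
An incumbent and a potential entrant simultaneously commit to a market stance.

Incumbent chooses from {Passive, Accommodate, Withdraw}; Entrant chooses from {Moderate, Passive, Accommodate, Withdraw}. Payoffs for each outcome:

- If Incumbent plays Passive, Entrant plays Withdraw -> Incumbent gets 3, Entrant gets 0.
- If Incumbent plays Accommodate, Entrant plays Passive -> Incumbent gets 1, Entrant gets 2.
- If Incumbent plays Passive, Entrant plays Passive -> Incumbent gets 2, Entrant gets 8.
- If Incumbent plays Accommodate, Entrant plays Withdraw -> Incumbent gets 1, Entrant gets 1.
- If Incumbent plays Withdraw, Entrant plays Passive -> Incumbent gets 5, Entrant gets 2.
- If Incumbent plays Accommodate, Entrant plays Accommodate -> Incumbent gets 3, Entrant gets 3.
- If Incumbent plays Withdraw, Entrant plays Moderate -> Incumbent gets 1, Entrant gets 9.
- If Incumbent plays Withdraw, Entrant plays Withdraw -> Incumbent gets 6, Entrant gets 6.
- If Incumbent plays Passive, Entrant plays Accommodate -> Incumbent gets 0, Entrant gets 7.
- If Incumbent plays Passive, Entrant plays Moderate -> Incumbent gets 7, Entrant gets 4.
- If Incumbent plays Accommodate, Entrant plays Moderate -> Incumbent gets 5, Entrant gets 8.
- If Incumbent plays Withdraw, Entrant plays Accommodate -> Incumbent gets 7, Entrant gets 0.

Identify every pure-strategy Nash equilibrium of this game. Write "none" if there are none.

(Passive, Moderate): Entrant can switch to Passive (4 → 8). Not NE.
(Passive, Passive): Incumbent can switch to Withdraw (2 → 5). Not NE.
(Passive, Accommodate): Incumbent can switch to Accommodate (0 → 3). Not NE.
(Passive, Withdraw): Incumbent can switch to Withdraw (3 → 6). Not NE.
(Accommodate, Moderate): Incumbent can switch to Passive (5 → 7). Not NE.
(Accommodate, Passive): Incumbent can switch to Passive (1 → 2). Not NE.
(Accommodate, Accommodate): Incumbent can switch to Withdraw (3 → 7). Not NE.
(Accommodate, Withdraw): Incumbent can switch to Passive (1 → 3). Not NE.
(Withdraw, Moderate): Incumbent can switch to Passive (1 → 7). Not NE.
(Withdraw, Passive): Entrant can switch to Moderate (2 → 9). Not NE.
(The remaining 2 profiles each have a profitable deviation by the same check.)

This game has no pure Nash equilibrium.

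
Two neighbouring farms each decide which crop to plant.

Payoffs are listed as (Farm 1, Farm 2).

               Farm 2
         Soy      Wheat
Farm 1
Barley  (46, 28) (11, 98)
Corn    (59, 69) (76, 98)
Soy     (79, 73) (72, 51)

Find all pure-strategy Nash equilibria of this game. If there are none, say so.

(Corn, Wheat) and (Soy, Soy)

Farm 1 against Soy: payoffs 46, 59, 79 → best response Soy.
Farm 1 against Wheat: payoffs 11, 76, 72 → best response Corn.
Farm 2 against Barley: payoffs 28, 98 → best response Wheat.
Farm 2 against Corn: payoffs 69, 98 → best response Wheat.
Farm 2 against Soy: payoffs 73, 51 → best response Soy.
Mutual best responses: (Corn, Wheat); (Soy, Soy).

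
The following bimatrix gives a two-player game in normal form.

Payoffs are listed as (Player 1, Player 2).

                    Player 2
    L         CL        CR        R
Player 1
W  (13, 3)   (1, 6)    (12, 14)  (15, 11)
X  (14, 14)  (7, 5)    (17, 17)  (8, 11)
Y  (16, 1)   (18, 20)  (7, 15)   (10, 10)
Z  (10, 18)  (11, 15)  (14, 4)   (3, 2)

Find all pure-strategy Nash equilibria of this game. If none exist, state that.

Check each profile: it is a Nash equilibrium iff no player can strictly gain by switching unilaterally.
(W, L): Player 1 can switch to X (13 → 14). Not NE.
(W, CL): Player 1 can switch to X (1 → 7). Not NE.
(W, CR): Player 1 can switch to X (12 → 17). Not NE.
(W, R): Player 2 can switch to CR (11 → 14). Not NE.
(X, L): Player 1 can switch to Y (14 → 16). Not NE.
(X, CL): Player 1 can switch to Y (7 → 18). Not NE.
(X, CR): Player 1 gets 17, best alternative 14; Player 2 gets 17, best alternative 14. No profitable deviation — NE.
(X, R): Player 1 can switch to W (8 → 15). Not NE.
(Y, L): Player 2 can switch to CL (1 → 20). Not NE.
(Y, CL): Player 1 gets 18, best alternative 11; Player 2 gets 20, best alternative 15. No profitable deviation — NE.
(Y, CR): Player 1 can switch to W (7 → 12). Not NE.
(Y, R): Player 1 can switch to W (10 → 15). Not NE.
(The remaining 4 profiles each have a profitable deviation by the same check.)

Pure-strategy Nash equilibria: (X, CR) and (Y, CL)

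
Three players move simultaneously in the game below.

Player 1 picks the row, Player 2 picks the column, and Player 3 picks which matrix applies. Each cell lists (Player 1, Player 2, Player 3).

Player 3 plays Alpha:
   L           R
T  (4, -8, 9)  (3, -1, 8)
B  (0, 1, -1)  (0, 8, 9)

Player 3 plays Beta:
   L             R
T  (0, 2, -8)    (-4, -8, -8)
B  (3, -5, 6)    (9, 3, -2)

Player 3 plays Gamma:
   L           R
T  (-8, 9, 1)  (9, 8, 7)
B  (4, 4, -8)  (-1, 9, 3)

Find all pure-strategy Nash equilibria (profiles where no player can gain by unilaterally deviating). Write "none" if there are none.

For each player, find the best response to each opponent profile; mutual best responses are the pure NE.
Player 1 against (L, Alpha): payoffs 4, 0 → best response T.
Player 1 against (L, Beta): payoffs 0, 3 → best response B.
Player 1 against (L, Gamma): payoffs -8, 4 → best response B.
Player 1 against (R, Alpha): payoffs 3, 0 → best response T.
Player 1 against (R, Beta): payoffs -4, 9 → best response B.
Player 1 against (R, Gamma): payoffs 9, -1 → best response T.
Player 2 against (T, Alpha): payoffs -8, -1 → best response R.
Player 2 against (T, Beta): payoffs 2, -8 → best response L.
Player 2 against (T, Gamma): payoffs 9, 8 → best response L.
Player 2 against (B, Alpha): payoffs 1, 8 → best response R.
Player 2 against (B, Beta): payoffs -5, 3 → best response R.
Player 2 against (B, Gamma): payoffs 4, 9 → best response R.
Player 3 against (T, L): payoffs 9, -8, 1 → best response Alpha.
Player 3 against (T, R): payoffs 8, -8, 7 → best response Alpha.
Player 3 against (B, L): payoffs -1, 6, -8 → best response Beta.
Player 3 against (B, R): payoffs 9, -2, 3 → best response Alpha.
Mutual best responses: (T, R, Alpha).

(T, R, Alpha)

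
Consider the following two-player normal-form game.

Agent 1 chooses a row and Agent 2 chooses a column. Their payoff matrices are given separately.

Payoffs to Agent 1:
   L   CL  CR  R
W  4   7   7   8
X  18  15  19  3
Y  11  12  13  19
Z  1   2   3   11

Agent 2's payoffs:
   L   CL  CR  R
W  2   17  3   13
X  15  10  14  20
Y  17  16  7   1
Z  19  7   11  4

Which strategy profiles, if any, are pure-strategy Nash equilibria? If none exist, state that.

Agent 1 against L: payoffs 4, 18, 11, 1 → best response X.
Agent 1 against CL: payoffs 7, 15, 12, 2 → best response X.
Agent 1 against CR: payoffs 7, 19, 13, 3 → best response X.
Agent 1 against R: payoffs 8, 3, 19, 11 → best response Y.
Agent 2 against W: payoffs 2, 17, 3, 13 → best response CL.
Agent 2 against X: payoffs 15, 10, 14, 20 → best response R.
Agent 2 against Y: payoffs 17, 16, 7, 1 → best response L.
Agent 2 against Z: payoffs 19, 7, 11, 4 → best response L.
No profile is a mutual best response for all players.

No pure-strategy Nash equilibrium.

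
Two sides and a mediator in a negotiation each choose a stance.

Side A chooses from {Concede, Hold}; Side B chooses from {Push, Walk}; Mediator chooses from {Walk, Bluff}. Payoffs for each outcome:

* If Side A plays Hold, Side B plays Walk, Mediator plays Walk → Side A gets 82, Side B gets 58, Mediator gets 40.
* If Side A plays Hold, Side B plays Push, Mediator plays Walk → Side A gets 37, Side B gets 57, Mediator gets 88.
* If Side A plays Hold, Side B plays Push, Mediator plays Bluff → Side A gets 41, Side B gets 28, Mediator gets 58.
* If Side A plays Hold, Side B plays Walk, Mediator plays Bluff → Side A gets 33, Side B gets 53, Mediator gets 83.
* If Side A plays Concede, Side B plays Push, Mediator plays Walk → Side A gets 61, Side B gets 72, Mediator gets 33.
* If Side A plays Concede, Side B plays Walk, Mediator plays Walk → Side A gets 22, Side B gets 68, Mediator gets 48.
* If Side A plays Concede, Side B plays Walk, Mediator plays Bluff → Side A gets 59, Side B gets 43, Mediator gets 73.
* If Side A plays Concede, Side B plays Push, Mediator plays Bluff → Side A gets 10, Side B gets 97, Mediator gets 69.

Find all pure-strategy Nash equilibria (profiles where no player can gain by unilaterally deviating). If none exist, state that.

This game has no pure Nash equilibrium.

Check each profile: it is a Nash equilibrium iff no player can strictly gain by switching unilaterally.
(Concede, Push, Walk): Mediator can switch to Bluff (33 → 69). Not NE.
(Concede, Push, Bluff): Side A can switch to Hold (10 → 41). Not NE.
(Concede, Walk, Walk): Side A can switch to Hold (22 → 82). Not NE.
(Concede, Walk, Bluff): Side B can switch to Push (43 → 97). Not NE.
(Hold, Push, Walk): Side A can switch to Concede (37 → 61). Not NE.
(Hold, Push, Bluff): Side B can switch to Walk (28 → 53). Not NE.
(The remaining 2 profiles each have a profitable deviation by the same check.)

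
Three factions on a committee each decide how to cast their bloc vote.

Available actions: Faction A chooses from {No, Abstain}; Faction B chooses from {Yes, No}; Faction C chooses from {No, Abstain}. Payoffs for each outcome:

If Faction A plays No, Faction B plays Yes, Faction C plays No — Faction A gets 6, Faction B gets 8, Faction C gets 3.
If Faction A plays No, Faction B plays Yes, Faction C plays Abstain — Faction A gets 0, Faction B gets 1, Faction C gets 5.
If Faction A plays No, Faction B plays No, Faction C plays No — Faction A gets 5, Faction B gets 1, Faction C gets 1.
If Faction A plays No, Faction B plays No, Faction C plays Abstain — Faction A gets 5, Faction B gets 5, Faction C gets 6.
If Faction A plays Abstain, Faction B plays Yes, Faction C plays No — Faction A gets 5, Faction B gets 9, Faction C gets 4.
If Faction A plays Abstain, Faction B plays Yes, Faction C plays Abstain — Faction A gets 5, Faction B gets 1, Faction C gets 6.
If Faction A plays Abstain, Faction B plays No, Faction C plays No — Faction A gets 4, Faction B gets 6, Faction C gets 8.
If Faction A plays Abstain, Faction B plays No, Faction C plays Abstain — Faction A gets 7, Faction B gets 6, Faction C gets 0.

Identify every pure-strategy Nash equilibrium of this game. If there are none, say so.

none

(No, Yes, No): Faction C can switch to Abstain (3 → 5). Not NE.
(No, Yes, Abstain): Faction A can switch to Abstain (0 → 5). Not NE.
(No, No, No): Faction B can switch to Yes (1 → 8). Not NE.
(No, No, Abstain): Faction A can switch to Abstain (5 → 7). Not NE.
(Abstain, Yes, No): Faction A can switch to No (5 → 6). Not NE.
(Abstain, Yes, Abstain): Faction B can switch to No (1 → 6). Not NE.
(Abstain, No, No): Faction A can switch to No (4 → 5). Not NE.
(Abstain, No, Abstain): Faction C can switch to No (0 → 8). Not NE.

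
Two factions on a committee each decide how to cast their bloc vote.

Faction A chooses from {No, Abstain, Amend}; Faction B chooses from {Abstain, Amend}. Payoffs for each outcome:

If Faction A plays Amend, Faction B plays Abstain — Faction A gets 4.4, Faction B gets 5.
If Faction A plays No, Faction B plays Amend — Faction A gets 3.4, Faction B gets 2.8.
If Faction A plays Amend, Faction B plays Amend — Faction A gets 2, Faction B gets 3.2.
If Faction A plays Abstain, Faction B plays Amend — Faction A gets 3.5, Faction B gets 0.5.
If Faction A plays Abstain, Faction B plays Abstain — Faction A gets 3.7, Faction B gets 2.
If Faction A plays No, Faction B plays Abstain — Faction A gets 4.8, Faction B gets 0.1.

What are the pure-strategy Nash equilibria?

Faction A against Abstain: payoffs 4.8, 3.7, 4.4 → best response No.
Faction A against Amend: payoffs 3.4, 3.5, 2 → best response Abstain.
Faction B against No: payoffs 0.1, 2.8 → best response Amend.
Faction B against Abstain: payoffs 2, 0.5 → best response Abstain.
Faction B against Amend: payoffs 5, 3.2 → best response Abstain.
No profile is a mutual best response for all players.

This game has no pure Nash equilibrium.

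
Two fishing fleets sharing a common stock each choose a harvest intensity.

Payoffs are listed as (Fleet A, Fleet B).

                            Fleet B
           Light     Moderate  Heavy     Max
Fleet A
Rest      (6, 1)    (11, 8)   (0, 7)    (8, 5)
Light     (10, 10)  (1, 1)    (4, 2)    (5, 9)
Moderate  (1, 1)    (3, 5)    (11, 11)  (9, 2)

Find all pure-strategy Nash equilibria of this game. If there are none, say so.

(Rest, Moderate); (Light, Light); (Moderate, Heavy)

(Rest, Light): Fleet A can switch to Light (6 → 10). Not NE.
(Rest, Moderate): Fleet A gets 11, best alternative 3; Fleet B gets 8, best alternative 7. No profitable deviation — NE.
(Rest, Heavy): Fleet A can switch to Light (0 → 4). Not NE.
(Rest, Max): Fleet A can switch to Moderate (8 → 9). Not NE.
(Light, Light): Fleet A gets 10, best alternative 6; Fleet B gets 10, best alternative 9. No profitable deviation — NE.
(Light, Moderate): Fleet A can switch to Rest (1 → 11). Not NE.
(Light, Heavy): Fleet A can switch to Moderate (4 → 11). Not NE.
(Light, Max): Fleet A can switch to Rest (5 → 8). Not NE.
(Moderate, Light): Fleet A can switch to Rest (1 → 6). Not NE.
(Moderate, Moderate): Fleet A can switch to Rest (3 → 11). Not NE.
(Moderate, Heavy): Fleet A gets 11, best alternative 4; Fleet B gets 11, best alternative 5. No profitable deviation — NE.
(Moderate, Max): Fleet B can switch to Moderate (2 → 5). Not NE.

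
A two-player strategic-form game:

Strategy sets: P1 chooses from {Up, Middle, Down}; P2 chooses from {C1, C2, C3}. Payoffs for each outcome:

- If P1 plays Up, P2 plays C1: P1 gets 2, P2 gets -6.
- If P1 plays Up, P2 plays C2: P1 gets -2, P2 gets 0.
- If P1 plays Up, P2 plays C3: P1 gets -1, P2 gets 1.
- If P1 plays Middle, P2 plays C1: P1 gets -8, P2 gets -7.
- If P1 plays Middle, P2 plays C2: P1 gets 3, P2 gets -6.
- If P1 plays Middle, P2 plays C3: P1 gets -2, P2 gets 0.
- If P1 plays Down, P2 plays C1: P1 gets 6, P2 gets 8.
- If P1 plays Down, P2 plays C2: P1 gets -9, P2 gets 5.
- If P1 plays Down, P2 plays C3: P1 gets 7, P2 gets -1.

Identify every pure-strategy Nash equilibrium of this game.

(Down, C1)

(Up, C1): P1 can switch to Down (2 → 6). Not NE.
(Up, C2): P1 can switch to Middle (-2 → 3). Not NE.
(Up, C3): P1 can switch to Down (-1 → 7). Not NE.
(Middle, C1): P1 can switch to Up (-8 → 2). Not NE.
(Middle, C2): P2 can switch to C3 (-6 → 0). Not NE.
(Middle, C3): P1 can switch to Up (-2 → -1). Not NE.
(Down, C1): P1 gets 6, best alternative 2; P2 gets 8, best alternative 5. No profitable deviation — NE.
(The remaining 2 profiles each have a profitable deviation by the same check.)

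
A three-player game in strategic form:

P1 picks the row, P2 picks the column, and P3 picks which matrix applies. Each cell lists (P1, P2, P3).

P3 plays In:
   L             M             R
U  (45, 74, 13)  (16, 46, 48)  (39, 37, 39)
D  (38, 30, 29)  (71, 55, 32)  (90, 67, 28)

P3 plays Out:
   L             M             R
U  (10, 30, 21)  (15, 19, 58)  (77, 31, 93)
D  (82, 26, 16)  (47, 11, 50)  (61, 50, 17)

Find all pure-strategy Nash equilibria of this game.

The pure Nash equilibria are (U, R, Out), (D, R, In).

For each strategy profile, look for a profitable unilateral deviation.
(U, L, In): P3 can switch to Out (13 → 21). Not NE.
(U, L, Out): P1 can switch to D (10 → 82). Not NE.
(U, M, In): P1 can switch to D (16 → 71). Not NE.
(U, M, Out): P1 can switch to D (15 → 47). Not NE.
(U, R, In): P1 can switch to D (39 → 90). Not NE.
(U, R, Out): P1 gets 77, best alternative 61; P2 gets 31, best alternative 30; P3 gets 93, best alternative 39. No profitable deviation — NE.
(D, L, In): P1 can switch to U (38 → 45). Not NE.
(D, L, Out): P2 can switch to R (26 → 50). Not NE.
(D, M, In): P2 can switch to R (55 → 67). Not NE.
(D, R, In): P1 gets 90, best alternative 39; P2 gets 67, best alternative 55; P3 gets 28, best alternative 17. No profitable deviation — NE.
(The remaining 2 profiles each have a profitable deviation by the same check.)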